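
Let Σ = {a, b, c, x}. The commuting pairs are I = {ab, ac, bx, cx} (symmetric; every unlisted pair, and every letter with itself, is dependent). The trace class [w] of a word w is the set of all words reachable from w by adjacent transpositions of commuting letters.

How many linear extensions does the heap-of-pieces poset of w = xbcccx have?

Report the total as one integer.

drop 0:x onto floor
drop 1:b onto floor
drop 2:c onto {1:b}
drop 3:c onto {2:c}
drop 4:c onto {3:c}
drop 5:x onto {0:x}
ground layer = {0:x, 1:b}
drop-orders for the pieces not yet dropped (sum over which currently-grounded one goes next):
  1 to go: {4} 1  {5} 1
  2 to go: {0,5} 1  {3,4} 1  {4,5} 2
  3 to go: {0,4,5} 3  {2,3,4} 1  {3,4,5} 3
  4 to go: {0,3,4,5} 6  {1,2,3,4} 1  {2,3,4,5} 4
  if 0:x drops first: 5 orders
  if 1:b drops first: 10 orders
heap linearizations: 15

15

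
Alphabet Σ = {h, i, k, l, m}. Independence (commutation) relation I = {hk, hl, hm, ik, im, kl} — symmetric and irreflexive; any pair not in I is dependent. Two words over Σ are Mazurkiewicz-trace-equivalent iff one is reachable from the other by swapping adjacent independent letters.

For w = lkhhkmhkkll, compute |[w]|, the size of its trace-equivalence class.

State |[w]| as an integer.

2970

piece 0:l — minimal
piece 1:k — minimal
piece 2:h — minimal
piece 3:h rests on {2:h}
piece 4:k rests on {1:k}
piece 5:m rests on {0:l, 4:k}
piece 6:h rests on {3:h}
piece 7:k rests on {5:m}
piece 8:k rests on {7:k}
piece 9:l rests on {5:m}
piece 10:l rests on {9:l}
minimal pieces: {0:l, 1:k, 2:h}
ways to finish when only these pieces remain (= sum over removing one remaining piece with nothing left below it):
  1 left: {6}→1  {8}→1  {10}→1
  2 left: {3,6}→1  {6,8}→2  {6,10}→2  {7,8}→1  {8,10}→2  {9,10}→1
  3 left: {2,3,6}→1  {3,6,8}→3  {3,6,10}→3  {6,7,8}→3  {6,8,10}→6  {6,9,10}→3  {7,8,10}→3  {8,9,10}→3
  4 left: {2,3,6,8}→4  {2,3,6,10}→4  {3,6,7,8}→6  {3,6,8,10}→12  {3,6,9,10}→6  {6,7,8,10}→12  {6,8,9,10}→12  {7,8,9,10}→6
  5 left: {2,3,6,7,8}→10  {2,3,6,8,10}→20  {2,3,6,9,10}→10  {3,6,7,8,10}→30  {3,6,8,9,10}→30  {5,7,8,9,10}→6  {6,7,8,9,10}→30
  6 left: {0,5,7,8,9,10}→6  {2,3,6,7,8,10}→60  {2,3,6,8,9,10}→60  {3,6,7,8,9,10}→90  {4,5,7,8,9,10}→6  {5,6,7,8,9,10}→36
  7 left: {0,4,5,7,8,9,10}→12  {0,5,6,7,8,9,10}→42  {1,4,5,7,8,9,10}→6  {2,3,6,7,8,9,10}→210  {3,5,6,7,8,9,10}→126  {4,5,6,7,8,9,10}→42
  8 left: {0,1,4,5,7,8,9,10}→18  {0,3,5,6,7,8,9,10}→168  {0,4,5,6,7,8,9,10}→96  {1,4,5,6,7,8,9,10}→48  {2,3,5,6,7,8,9,10}→336  {3,4,5,6,7,8,9,10}→168
  9 left: {0,1,4,5,6,7,8,9,10}→162  {0,2,3,5,6,7,8,9,10}→504  {0,3,4,5,6,7,8,9,10}→432  {1,3,4,5,6,7,8,9,10}→216  {2,3,4,5,6,7,8,9,10}→504
  placing 0:l first → 720 extensions
  placing 1:k first → 1440 extensions
  placing 2:h first → 810 extensions
total linear extensions = 2970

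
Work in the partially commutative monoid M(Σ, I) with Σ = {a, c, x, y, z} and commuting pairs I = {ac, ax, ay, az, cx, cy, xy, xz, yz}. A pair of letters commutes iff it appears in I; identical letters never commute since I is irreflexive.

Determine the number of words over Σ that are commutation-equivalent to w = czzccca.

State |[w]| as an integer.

7

#0=c has no predecessor
#1=z depends on [0:c]
#2=z depends on [1:z]
#3=c depends on [2:z]
#4=c depends on [3:c]
#5=c depends on [4:c]
#6=a has no predecessor
sources: [0:c, 6:a]
N(rest) = Σ N(rest − s) over sources s of rest; N(one piece) = 1:
  size 1 → [5]=1  [6]=1
  size 2 → [4,5]=1  [5,6]=2
  size 3 → [3,4,5]=1  [4,5,6]=3
  size 4 → [2,3,4,5]=1  [3,4,5,6]=4
  size 5 → [1,2,3,4,5]=1  [2,3,4,5,6]=5
  first=0(c) contributes 6
  first=6(a) contributes 1
|[w]| = 7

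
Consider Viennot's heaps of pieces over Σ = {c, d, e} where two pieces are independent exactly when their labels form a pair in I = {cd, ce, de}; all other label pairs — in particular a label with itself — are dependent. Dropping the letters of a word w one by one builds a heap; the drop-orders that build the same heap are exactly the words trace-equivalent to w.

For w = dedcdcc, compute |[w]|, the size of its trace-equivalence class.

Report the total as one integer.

0(d) covers ∅
1(e) covers ∅
2(d) covers 0:d
3(c) covers ∅
4(d) covers 2:d
5(c) covers 3:c
6(c) covers 5:c
floor of heap: 0:d, 1:e, 3:c
completions by unplaced set U, small U first (add the entries for U minus each lowest piece of U):
  |U|=1: {1}:1  {4}:1  {6}:1
  |U|=2: {1,4}:2  {1,6}:2  {2,4}:1  {4,6}:2  {5,6}:1
  |U|=3: {0,2,4}:1  {1,2,4}:3  {1,4,6}:6  {1,5,6}:3  {2,4,6}:3  {3,5,6}:1  {4,5,6}:3
  |U|=4: {0,1,2,4}:4  {0,2,4,6}:4  {1,2,4,6}:12  {1,3,5,6}:4  {1,4,5,6}:12  {2,4,5,6}:6  {3,4,5,6}:4
  |U|=5: {0,1,2,4,6}:20  {0,2,4,5,6}:10  {1,2,4,5,6}:30  {1,3,4,5,6}:20  {2,3,4,5,6}:10
  start at 0(d): 60
  start at 1(e): 20
  start at 3(c): 60
sum over floor = 140

140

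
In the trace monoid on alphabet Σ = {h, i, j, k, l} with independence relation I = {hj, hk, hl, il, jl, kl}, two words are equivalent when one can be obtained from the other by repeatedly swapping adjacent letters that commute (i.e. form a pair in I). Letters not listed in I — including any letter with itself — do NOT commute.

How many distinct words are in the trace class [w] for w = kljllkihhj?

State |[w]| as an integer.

piece 0:k — minimal
piece 1:l — minimal
piece 2:j rests on {0:k}
piece 3:l rests on {1:l}
piece 4:l rests on {3:l}
piece 5:k rests on {2:j}
piece 6:i rests on {5:k}
piece 7:h rests on {6:i}
piece 8:h rests on {7:h}
piece 9:j rests on {6:i}
minimal pieces: {0:k, 1:l}
ways to finish when only these pieces remain (= sum over removing one remaining piece with nothing left below it):
  1 left: {4}→1  {8}→1  {9}→1
  2 left: {3,4}→1  {4,8}→2  {4,9}→2  {7,8}→1  {8,9}→2
  3 left: {1,3,4}→1  {3,4,8}→3  {3,4,9}→3  {4,7,8}→3  {4,8,9}→6  {7,8,9}→3
  4 left: {1,3,4,8}→4  {1,3,4,9}→4  {3,4,7,8}→6  {3,4,8,9}→12  {4,7,8,9}→12  {6,7,8,9}→3
  5 left: {1,3,4,7,8}→10  {1,3,4,8,9}→20  {3,4,7,8,9}→30  {4,6,7,8,9}→15  {5,6,7,8,9}→3
  6 left: {1,3,4,7,8,9}→60  {2,5,6,7,8,9}→3  {3,4,6,7,8,9}→45  {4,5,6,7,8,9}→18
  7 left: {0,2,5,6,7,8,9}→3  {1,3,4,6,7,8,9}→105  {2,4,5,6,7,8,9}→21  {3,4,5,6,7,8,9}→63
  8 left: {0,2,4,5,6,7,8,9}→24  {1,3,4,5,6,7,8,9}→168  {2,3,4,5,6,7,8,9}→84
  placing 0:k first → 252 extensions
  placing 1:l first → 108 extensions
total linear extensions = 360

360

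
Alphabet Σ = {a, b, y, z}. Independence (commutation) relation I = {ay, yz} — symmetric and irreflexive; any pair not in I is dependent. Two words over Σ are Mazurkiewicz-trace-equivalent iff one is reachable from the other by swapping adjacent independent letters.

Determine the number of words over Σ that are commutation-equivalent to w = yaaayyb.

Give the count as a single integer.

#0=y has no predecessor
#1=a has no predecessor
#2=a depends on [1:a]
#3=a depends on [2:a]
#4=y depends on [0:y]
#5=y depends on [4:y]
#6=b depends on [3:a, 5:y]
sources: [0:y, 1:a]
N(rest) = Σ N(rest − s) over sources s of rest; N(one piece) = 1:
  size 1 → [6]=1
  size 2 → [3,6]=1  [5,6]=1
  size 3 → [2,3,6]=1  [3,5,6]=2  [4,5,6]=1
  size 4 → [0,4,5,6]=1  [1,2,3,6]=1  [2,3,5,6]=3  [3,4,5,6]=3
  size 5 → [0,3,4,5,6]=4  [1,2,3,5,6]=4  [2,3,4,5,6]=6
  first=0(y) contributes 10
  first=1(a) contributes 10
|[w]| = 20

20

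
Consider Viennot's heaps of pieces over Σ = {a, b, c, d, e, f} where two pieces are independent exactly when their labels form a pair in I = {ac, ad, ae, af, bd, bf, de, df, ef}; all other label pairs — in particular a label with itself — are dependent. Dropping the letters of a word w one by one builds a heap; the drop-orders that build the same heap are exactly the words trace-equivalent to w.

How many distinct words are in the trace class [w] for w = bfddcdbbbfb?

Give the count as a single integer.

360

#0=b has no predecessor
#1=f has no predecessor
#2=d has no predecessor
#3=d depends on [2:d]
#4=c depends on [0:b, 1:f, 3:d]
#5=d depends on [4:c]
#6=b depends on [4:c]
#7=b depends on [6:b]
#8=b depends on [7:b]
#9=f depends on [4:c]
#10=b depends on [8:b]
sources: [0:b, 1:f, 2:d]
N(rest) = Σ N(rest − s) over sources s of rest; N(one piece) = 1:
  size 1 → [5]=1  [9]=1  [10]=1
  size 2 → [5,9]=2  [5,10]=2  [8,10]=1  [9,10]=2
  size 3 → [5,8,10]=3  [5,9,10]=6  [7,8,10]=1  [8,9,10]=3
  size 4 → [5,7,8,10]=4  [5,8,9,10]=12  [6,7,8,10]=1  [7,8,9,10]=4
  size 5 → [5,6,7,8,10]=5  [5,7,8,9,10]=20  [6,7,8,9,10]=5
  size 6 → [5,6,7,8,9,10]=30
  size 7 → [4,5,6,7,8,9,10]=30
  size 8 → [0,4,5,6,7,8,9,10]=30  [1,4,5,6,7,8,9,10]=30  [3,4,5,6,7,8,9,10]=30
  size 9 → [0,1,4,5,6,7,8,9,10]=60  [0,3,4,5,6,7,8,9,10]=60  [1,3,4,5,6,7,8,9,10]=60  [2,3,4,5,6,7,8,9,10]=30
  first=0(b) contributes 90
  first=1(f) contributes 90
  first=2(d) contributes 180
|[w]| = 360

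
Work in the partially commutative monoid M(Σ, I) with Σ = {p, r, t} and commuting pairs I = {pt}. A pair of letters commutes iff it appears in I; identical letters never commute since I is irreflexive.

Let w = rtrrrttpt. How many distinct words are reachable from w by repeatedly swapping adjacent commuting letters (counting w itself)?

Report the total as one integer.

4

0(r) covers ∅
1(t) covers 0:r
2(r) covers 1:t
3(r) covers 2:r
4(r) covers 3:r
5(t) covers 4:r
6(t) covers 5:t
7(p) covers 4:r
8(t) covers 6:t
floor of heap: 0:r
completions by unplaced set U, small U first (add the entries for U minus each lowest piece of U):
  |U|=1: {7}:1  {8}:1
  |U|=2: {6,8}:1  {7,8}:2
  |U|=3: {5,6,8}:1  {6,7,8}:3
  |U|=4: {5,6,7,8}:4
  |U|=5: {4,5,6,7,8}:4
  |U|=6: {3,4,5,6,7,8}:4
  |U|=7: {2,3,4,5,6,7,8}:4
  start at 0(r): 4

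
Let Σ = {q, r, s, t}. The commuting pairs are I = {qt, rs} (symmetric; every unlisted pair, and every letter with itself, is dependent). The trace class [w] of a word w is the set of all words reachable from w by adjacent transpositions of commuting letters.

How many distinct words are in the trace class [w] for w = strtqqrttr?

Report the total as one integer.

3

piece 0:s — minimal
piece 1:t rests on {0:s}
piece 2:r rests on {1:t}
piece 3:t rests on {2:r}
piece 4:q rests on {2:r}
piece 5:q rests on {4:q}
piece 6:r rests on {3:t, 5:q}
piece 7:t rests on {6:r}
piece 8:t rests on {7:t}
piece 9:r rests on {8:t}
minimal pieces: {0:s}
ways to finish when only these pieces remain (= sum over removing one remaining piece with nothing left below it):
  1 left: {9}→1
  2 left: {8,9}→1
  3 left: {7,8,9}→1
  4 left: {6,7,8,9}→1
  5 left: {3,6,7,8,9}→1  {5,6,7,8,9}→1
  6 left: {3,5,6,7,8,9}→2  {4,5,6,7,8,9}→1
  7 left: {3,4,5,6,7,8,9}→3
  8 left: {2,3,4,5,6,7,8,9}→3
  placing 0:s first → 3 extensions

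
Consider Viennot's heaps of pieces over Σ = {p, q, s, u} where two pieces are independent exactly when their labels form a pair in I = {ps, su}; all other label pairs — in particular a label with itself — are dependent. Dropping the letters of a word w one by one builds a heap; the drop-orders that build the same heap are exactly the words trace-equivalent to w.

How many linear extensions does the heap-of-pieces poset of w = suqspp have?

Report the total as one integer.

0(s) covers ∅
1(u) covers ∅
2(q) covers 0:s, 1:u
3(s) covers 2:q
4(p) covers 2:q
5(p) covers 4:p
floor of heap: 0:s, 1:u
completions by unplaced set U, small U first (add the entries for U minus each lowest piece of U):
  |U|=1: {3}:1  {5}:1
  |U|=2: {3,5}:2  {4,5}:1
  |U|=3: {3,4,5}:3
  |U|=4: {2,3,4,5}:3
  start at 0(s): 3
  start at 1(u): 3
sum over floor = 6

6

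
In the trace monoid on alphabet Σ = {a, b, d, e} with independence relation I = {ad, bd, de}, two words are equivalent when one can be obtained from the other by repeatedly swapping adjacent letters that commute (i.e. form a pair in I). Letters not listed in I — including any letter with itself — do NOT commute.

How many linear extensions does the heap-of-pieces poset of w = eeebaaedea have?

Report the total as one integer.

0(e) covers ∅
1(e) covers 0:e
2(e) covers 1:e
3(b) covers 2:e
4(a) covers 3:b
5(a) covers 4:a
6(e) covers 5:a
7(d) covers ∅
8(e) covers 6:e
9(a) covers 8:e
floor of heap: 0:e, 7:d
completions by unplaced set U, small U first (add the entries for U minus each lowest piece of U):
  |U|=1: {7}:1  {9}:1
  |U|=2: {7,9}:2  {8,9}:1
  |U|=3: {6,8,9}:1  {7,8,9}:3
  |U|=4: {5,6,8,9}:1  {6,7,8,9}:4
  |U|=5: {4,5,6,8,9}:1  {5,6,7,8,9}:5
  |U|=6: {3,4,5,6,8,9}:1  {4,5,6,7,8,9}:6
  |U|=7: {2,3,4,5,6,8,9}:1  {3,4,5,6,7,8,9}:7
  |U|=8: {1,2,3,4,5,6,8,9}:1  {2,3,4,5,6,7,8,9}:8
  start at 0(e): 9
  start at 7(d): 1
sum over floor = 10

10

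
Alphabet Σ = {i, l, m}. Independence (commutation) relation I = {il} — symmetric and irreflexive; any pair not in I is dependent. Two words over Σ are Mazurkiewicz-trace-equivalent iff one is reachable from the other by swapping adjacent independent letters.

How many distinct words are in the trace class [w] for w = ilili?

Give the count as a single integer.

#0=i has no predecessor
#1=l has no predecessor
#2=i depends on [0:i]
#3=l depends on [1:l]
#4=i depends on [2:i]
sources: [0:i, 1:l]
N(rest) = Σ N(rest − s) over sources s of rest; N(one piece) = 1:
  size 1 → [3]=1  [4]=1
  size 2 → [1,3]=1  [2,4]=1  [3,4]=2
  size 3 → [0,2,4]=1  [1,3,4]=3  [2,3,4]=3
  first=0(i) contributes 6
  first=1(l) contributes 4
|[w]| = 10

10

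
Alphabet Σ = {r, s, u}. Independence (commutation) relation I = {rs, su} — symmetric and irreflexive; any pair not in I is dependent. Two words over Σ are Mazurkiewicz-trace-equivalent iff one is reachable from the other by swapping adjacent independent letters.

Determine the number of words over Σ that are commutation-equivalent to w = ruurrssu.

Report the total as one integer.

0(r) covers ∅
1(u) covers 0:r
2(u) covers 1:u
3(r) covers 2:u
4(r) covers 3:r
5(s) covers ∅
6(s) covers 5:s
7(u) covers 4:r
floor of heap: 0:r, 5:s
completions by unplaced set U, small U first (add the entries for U minus each lowest piece of U):
  |U|=1: {6}:1  {7}:1
  |U|=2: {4,7}:1  {5,6}:1  {6,7}:2
  |U|=3: {3,4,7}:1  {4,6,7}:3  {5,6,7}:3
  |U|=4: {2,3,4,7}:1  {3,4,6,7}:4  {4,5,6,7}:6
  |U|=5: {1,2,3,4,7}:1  {2,3,4,6,7}:5  {3,4,5,6,7}:10
  |U|=6: {0,1,2,3,4,7}:1  {1,2,3,4,6,7}:6  {2,3,4,5,6,7}:15
  start at 0(r): 21
  start at 5(s): 7
sum over floor = 28

28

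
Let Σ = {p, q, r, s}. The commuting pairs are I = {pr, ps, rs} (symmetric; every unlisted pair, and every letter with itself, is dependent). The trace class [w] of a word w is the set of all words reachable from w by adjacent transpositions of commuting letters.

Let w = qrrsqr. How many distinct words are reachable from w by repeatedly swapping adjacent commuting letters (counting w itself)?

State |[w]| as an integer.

#0=q has no predecessor
#1=r depends on [0:q]
#2=r depends on [1:r]
#3=s depends on [0:q]
#4=q depends on [2:r, 3:s]
#5=r depends on [4:q]
sources: [0:q]
N(rest) = Σ N(rest − s) over sources s of rest; N(one piece) = 1:
  size 1 → [5]=1
  size 2 → [4,5]=1
  size 3 → [2,4,5]=1  [3,4,5]=1
  size 4 → [1,2,4,5]=1  [2,3,4,5]=2
  first=0(q) contributes 3

3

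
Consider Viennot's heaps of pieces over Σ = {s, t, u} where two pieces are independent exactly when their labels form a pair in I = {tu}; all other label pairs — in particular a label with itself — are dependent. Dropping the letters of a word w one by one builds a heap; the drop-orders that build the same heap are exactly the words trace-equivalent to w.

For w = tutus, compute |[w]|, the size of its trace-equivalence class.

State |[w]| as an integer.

piece 0:t — minimal
piece 1:u — minimal
piece 2:t rests on {0:t}
piece 3:u rests on {1:u}
piece 4:s rests on {2:t, 3:u}
minimal pieces: {0:t, 1:u}
ways to finish when only these pieces remain (= sum over removing one remaining piece with nothing left below it):
  1 left: {4}→1
  2 left: {2,4}→1  {3,4}→1
  3 left: {0,2,4}→1  {1,3,4}→1  {2,3,4}→2
  placing 0:t first → 3 extensions
  placing 1:u first → 3 extensions
total linear extensions = 6

6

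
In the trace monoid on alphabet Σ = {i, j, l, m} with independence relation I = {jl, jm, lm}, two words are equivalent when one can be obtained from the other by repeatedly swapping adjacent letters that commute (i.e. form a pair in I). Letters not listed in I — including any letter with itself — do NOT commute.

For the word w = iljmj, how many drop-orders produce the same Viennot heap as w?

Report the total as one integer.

12

0(i) covers ∅
1(l) covers 0:i
2(j) covers 0:i
3(m) covers 0:i
4(j) covers 2:j
floor of heap: 0:i
completions by unplaced set U, small U first (add the entries for U minus each lowest piece of U):
  |U|=1: {1}:1  {3}:1  {4}:1
  |U|=2: {1,3}:2  {1,4}:2  {2,4}:1  {3,4}:2
  |U|=3: {1,2,4}:3  {1,3,4}:6  {2,3,4}:3
  start at 0(i): 12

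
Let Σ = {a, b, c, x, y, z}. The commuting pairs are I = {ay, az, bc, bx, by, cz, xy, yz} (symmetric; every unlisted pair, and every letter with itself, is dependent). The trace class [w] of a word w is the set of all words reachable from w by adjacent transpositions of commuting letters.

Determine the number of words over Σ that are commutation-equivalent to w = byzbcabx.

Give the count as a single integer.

20

drop 0:b onto floor
drop 1:y onto floor
drop 2:z onto {0:b}
drop 3:b onto {2:z}
drop 4:c onto {1:y}
drop 5:a onto {3:b, 4:c}
drop 6:b onto {5:a}
drop 7:x onto {5:a}
ground layer = {0:b, 1:y}
drop-orders for the pieces not yet dropped (sum over which currently-grounded one goes next):
  1 to go: {6} 1  {7} 1
  2 to go: {6,7} 2
  3 to go: {5,6,7} 2
  4 to go: {3,5,6,7} 2  {4,5,6,7} 2
  5 to go: {1,4,5,6,7} 2  {2,3,5,6,7} 2  {3,4,5,6,7} 4
  6 to go: {0,2,3,5,6,7} 2  {1,3,4,5,6,7} 6  {2,3,4,5,6,7} 6
  if 0:b drops first: 12 orders
  if 1:y drops first: 8 orders
heap linearizations: 20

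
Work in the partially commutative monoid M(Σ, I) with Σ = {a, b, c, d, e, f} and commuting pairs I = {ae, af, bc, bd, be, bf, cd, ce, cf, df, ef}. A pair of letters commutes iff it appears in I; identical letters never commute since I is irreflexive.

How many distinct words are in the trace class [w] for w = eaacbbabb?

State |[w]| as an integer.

piece 0:e — minimal
piece 1:a — minimal
piece 2:a rests on {1:a}
piece 3:c rests on {2:a}
piece 4:b rests on {2:a}
piece 5:b rests on {4:b}
piece 6:a rests on {3:c, 5:b}
piece 7:b rests on {6:a}
piece 8:b rests on {7:b}
minimal pieces: {0:e, 1:a}
ways to finish when only these pieces remain (= sum over removing one remaining piece with nothing left below it):
  1 left: {0}→1  {8}→1
  2 left: {0,8}→2  {7,8}→1
  3 left: {0,7,8}→3  {6,7,8}→1
  4 left: {0,6,7,8}→4  {3,6,7,8}→1  {5,6,7,8}→1
  5 left: {0,3,6,7,8}→5  {0,5,6,7,8}→5  {3,5,6,7,8}→2  {4,5,6,7,8}→1
  6 left: {0,3,5,6,7,8}→12  {0,4,5,6,7,8}→6  {3,4,5,6,7,8}→3
  7 left: {0,3,4,5,6,7,8}→21  {2,3,4,5,6,7,8}→3
  placing 0:e first → 3 extensions
  placing 1:a first → 24 extensions
total linear extensions = 27

27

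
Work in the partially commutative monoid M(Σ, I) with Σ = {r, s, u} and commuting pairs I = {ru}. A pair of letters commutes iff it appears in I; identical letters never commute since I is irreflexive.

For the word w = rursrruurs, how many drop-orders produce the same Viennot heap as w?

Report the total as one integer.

piece 0:r — minimal
piece 1:u — minimal
piece 2:r rests on {0:r}
piece 3:s rests on {1:u, 2:r}
piece 4:r rests on {3:s}
piece 5:r rests on {4:r}
piece 6:u rests on {3:s}
piece 7:u rests on {6:u}
piece 8:r rests on {5:r}
piece 9:s rests on {7:u, 8:r}
minimal pieces: {0:r, 1:u}
ways to finish when only these pieces remain (= sum over removing one remaining piece with nothing left below it):
  1 left: {9}→1
  2 left: {7,9}→1  {8,9}→1
  3 left: {5,8,9}→1  {6,7,9}→1  {7,8,9}→2
  4 left: {4,5,8,9}→1  {5,7,8,9}→3  {6,7,8,9}→3
  5 left: {4,5,7,8,9}→4  {5,6,7,8,9}→6
  6 left: {4,5,6,7,8,9}→10
  7 left: {3,4,5,6,7,8,9}→10
  8 left: {1,3,4,5,6,7,8,9}→10  {2,3,4,5,6,7,8,9}→10
  placing 0:r first → 20 extensions
  placing 1:u first → 10 extensions
total linear extensions = 30

30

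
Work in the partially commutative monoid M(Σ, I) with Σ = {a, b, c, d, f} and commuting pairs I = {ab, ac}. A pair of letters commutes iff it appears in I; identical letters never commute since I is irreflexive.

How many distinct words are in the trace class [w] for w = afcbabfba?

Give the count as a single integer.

8

piece 0:a — minimal
piece 1:f rests on {0:a}
piece 2:c rests on {1:f}
piece 3:b rests on {2:c}
piece 4:a rests on {1:f}
piece 5:b rests on {3:b}
piece 6:f rests on {4:a, 5:b}
piece 7:b rests on {6:f}
piece 8:a rests on {6:f}
minimal pieces: {0:a}
ways to finish when only these pieces remain (= sum over removing one remaining piece with nothing left below it):
  1 left: {7}→1  {8}→1
  2 left: {7,8}→2
  3 left: {6,7,8}→2
  4 left: {4,6,7,8}→2  {5,6,7,8}→2
  5 left: {3,5,6,7,8}→2  {4,5,6,7,8}→4
  6 left: {2,3,5,6,7,8}→2  {3,4,5,6,7,8}→6
  7 left: {2,3,4,5,6,7,8}→8
  placing 0:a first → 8 extensions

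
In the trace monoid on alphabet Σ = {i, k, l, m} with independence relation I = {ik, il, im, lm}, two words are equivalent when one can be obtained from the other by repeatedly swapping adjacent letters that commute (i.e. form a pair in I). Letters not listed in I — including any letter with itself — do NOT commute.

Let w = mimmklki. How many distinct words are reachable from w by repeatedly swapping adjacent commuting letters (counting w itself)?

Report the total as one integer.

28

drop 0:m onto floor
drop 1:i onto floor
drop 2:m onto {0:m}
drop 3:m onto {2:m}
drop 4:k onto {3:m}
drop 5:l onto {4:k}
drop 6:k onto {5:l}
drop 7:i onto {1:i}
ground layer = {0:m, 1:i}
drop-orders for the pieces not yet dropped (sum over which currently-grounded one goes next):
  1 to go: {6} 1  {7} 1
  2 to go: {1,7} 1  {5,6} 1  {6,7} 2
  3 to go: {1,6,7} 3  {4,5,6} 1  {5,6,7} 3
  4 to go: {1,5,6,7} 6  {3,4,5,6} 1  {4,5,6,7} 4
  5 to go: {1,4,5,6,7} 10  {2,3,4,5,6} 1  {3,4,5,6,7} 5
  6 to go: {0,2,3,4,5,6} 1  {1,3,4,5,6,7} 15  {2,3,4,5,6,7} 6
  if 0:m drops first: 21 orders
  if 1:i drops first: 7 orders
heap linearizations: 28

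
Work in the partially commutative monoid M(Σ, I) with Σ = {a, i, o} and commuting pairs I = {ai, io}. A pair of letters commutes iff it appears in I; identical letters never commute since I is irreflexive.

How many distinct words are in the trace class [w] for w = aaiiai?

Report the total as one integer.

20

drop 0:a onto floor
drop 1:a onto {0:a}
drop 2:i onto floor
drop 3:i onto {2:i}
drop 4:a onto {1:a}
drop 5:i onto {3:i}
ground layer = {0:a, 2:i}
drop-orders for the pieces not yet dropped (sum over which currently-grounded one goes next):
  1 to go: {4} 1  {5} 1
  2 to go: {1,4} 1  {3,5} 1  {4,5} 2
  3 to go: {0,1,4} 1  {1,4,5} 3  {2,3,5} 1  {3,4,5} 3
  4 to go: {0,1,4,5} 4  {1,3,4,5} 6  {2,3,4,5} 4
  if 0:a drops first: 10 orders
  if 2:i drops first: 10 orders
heap linearizations: 20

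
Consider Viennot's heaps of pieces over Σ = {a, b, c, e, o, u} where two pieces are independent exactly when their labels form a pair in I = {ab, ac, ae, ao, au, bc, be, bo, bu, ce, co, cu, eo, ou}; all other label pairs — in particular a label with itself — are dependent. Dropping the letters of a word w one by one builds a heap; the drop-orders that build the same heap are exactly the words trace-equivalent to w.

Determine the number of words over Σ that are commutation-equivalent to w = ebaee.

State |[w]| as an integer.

20

#0=e has no predecessor
#1=b has no predecessor
#2=a has no predecessor
#3=e depends on [0:e]
#4=e depends on [3:e]
sources: [0:e, 1:b, 2:a]
N(rest) = Σ N(rest − s) over sources s of rest; N(one piece) = 1:
  size 1 → [1]=1  [2]=1  [4]=1
  size 2 → [1,2]=2  [1,4]=2  [2,4]=2  [3,4]=1
  size 3 → [0,3,4]=1  [1,2,4]=6  [1,3,4]=3  [2,3,4]=3
  first=0(e) contributes 12
  first=1(b) contributes 4
  first=2(a) contributes 4
|[w]| = 20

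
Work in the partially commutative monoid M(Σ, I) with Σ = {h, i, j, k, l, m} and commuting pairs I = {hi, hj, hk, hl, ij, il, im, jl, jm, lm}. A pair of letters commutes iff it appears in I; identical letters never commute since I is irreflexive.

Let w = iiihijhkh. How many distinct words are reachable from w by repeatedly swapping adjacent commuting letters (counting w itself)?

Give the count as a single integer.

#0=i has no predecessor
#1=i depends on [0:i]
#2=i depends on [1:i]
#3=h has no predecessor
#4=i depends on [2:i]
#5=j has no predecessor
#6=h depends on [3:h]
#7=k depends on [4:i, 5:j]
#8=h depends on [6:h]
sources: [0:i, 3:h, 5:j]
N(rest) = Σ N(rest − s) over sources s of rest; N(one piece) = 1:
  size 1 → [7]=1  [8]=1
  size 2 → [4,7]=1  [5,7]=1  [6,8]=1  [7,8]=2
  size 3 → [2,4,7]=1  [3,6,8]=1  [4,5,7]=2  [4,7,8]=3  [5,7,8]=3  [6,7,8]=3
  size 4 → [1,2,4,7]=1  [2,4,5,7]=3  [2,4,7,8]=4  [3,6,7,8]=4  [4,5,7,8]=8  [4,6,7,8]=6  [5,6,7,8]=6
  size 5 → [0,1,2,4,7]=1  [1,2,4,5,7]=4  [1,2,4,7,8]=5  [2,4,5,7,8]=15  [2,4,6,7,8]=10  [3,4,6,7,8]=10  [3,5,6,7,8]=10  [4,5,6,7,8]=20
  size 6 → [0,1,2,4,5,7]=5  [0,1,2,4,7,8]=6  [1,2,4,5,7,8]=24  [1,2,4,6,7,8]=15  [2,3,4,6,7,8]=20  [2,4,5,6,7,8]=45  [3,4,5,6,7,8]=40
  size 7 → [0,1,2,4,5,7,8]=35  [0,1,2,4,6,7,8]=21  [1,2,3,4,6,7,8]=35  [1,2,4,5,6,7,8]=84  [2,3,4,5,6,7,8]=105
  first=0(i) contributes 224
  first=3(h) contributes 140
  first=5(j) contributes 56
|[w]| = 420

420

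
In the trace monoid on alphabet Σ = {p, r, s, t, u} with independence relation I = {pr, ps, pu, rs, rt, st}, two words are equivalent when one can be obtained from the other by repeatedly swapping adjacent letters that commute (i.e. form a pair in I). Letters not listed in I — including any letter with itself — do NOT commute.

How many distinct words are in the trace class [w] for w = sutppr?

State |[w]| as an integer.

piece 0:s — minimal
piece 1:u rests on {0:s}
piece 2:t rests on {1:u}
piece 3:p rests on {2:t}
piece 4:p rests on {3:p}
piece 5:r rests on {1:u}
minimal pieces: {0:s}
ways to finish when only these pieces remain (= sum over removing one remaining piece with nothing left below it):
  1 left: {4}→1  {5}→1
  2 left: {3,4}→1  {4,5}→2
  3 left: {2,3,4}→1  {3,4,5}→3
  4 left: {2,3,4,5}→4
  placing 0:s first → 4 extensions

4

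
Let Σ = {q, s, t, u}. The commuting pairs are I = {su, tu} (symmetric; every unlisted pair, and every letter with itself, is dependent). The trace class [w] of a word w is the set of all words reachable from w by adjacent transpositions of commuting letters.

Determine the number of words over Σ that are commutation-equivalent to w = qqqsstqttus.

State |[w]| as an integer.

4

drop 0:q onto floor
drop 1:q onto {0:q}
drop 2:q onto {1:q}
drop 3:s onto {2:q}
drop 4:s onto {3:s}
drop 5:t onto {4:s}
drop 6:q onto {5:t}
drop 7:t onto {6:q}
drop 8:t onto {7:t}
drop 9:u onto {6:q}
drop 10:s onto {8:t}
ground layer = {0:q}
drop-orders for the pieces not yet dropped (sum over which currently-grounded one goes next):
  1 to go: {9} 1  {10} 1
  2 to go: {8,10} 1  {9,10} 2
  3 to go: {7,8,10} 1  {8,9,10} 3
  4 to go: {7,8,9,10} 4
  5 to go: {6,7,8,9,10} 4
  6 to go: {5,6,7,8,9,10} 4
  7 to go: {4,5,6,7,8,9,10} 4
  8 to go: {3,4,5,6,7,8,9,10} 4
  9 to go: {2,3,4,5,6,7,8,9,10} 4
  if 0:q drops first: 4 orders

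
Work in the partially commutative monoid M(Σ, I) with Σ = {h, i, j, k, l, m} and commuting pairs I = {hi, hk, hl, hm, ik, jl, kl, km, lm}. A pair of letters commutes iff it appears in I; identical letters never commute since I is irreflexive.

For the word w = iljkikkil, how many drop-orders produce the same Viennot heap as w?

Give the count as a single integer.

piece 0:i — minimal
piece 1:l rests on {0:i}
piece 2:j rests on {0:i}
piece 3:k rests on {2:j}
piece 4:i rests on {1:l, 2:j}
piece 5:k rests on {3:k}
piece 6:k rests on {5:k}
piece 7:i rests on {4:i}
piece 8:l rests on {7:i}
minimal pieces: {0:i}
ways to finish when only these pieces remain (= sum over removing one remaining piece with nothing left below it):
  1 left: {6}→1  {8}→1
  2 left: {5,6}→1  {6,8}→2  {7,8}→1
  3 left: {3,5,6}→1  {4,7,8}→1  {5,6,8}→3  {6,7,8}→3
  4 left: {1,4,7,8}→1  {3,5,6,8}→4  {4,6,7,8}→4  {5,6,7,8}→6
  5 left: {1,4,6,7,8}→5  {3,5,6,7,8}→10  {4,5,6,7,8}→10
  6 left: {1,4,5,6,7,8}→15  {3,4,5,6,7,8}→20
  7 left: {1,3,4,5,6,7,8}→35  {2,3,4,5,6,7,8}→20
  placing 0:i first → 55 extensions

55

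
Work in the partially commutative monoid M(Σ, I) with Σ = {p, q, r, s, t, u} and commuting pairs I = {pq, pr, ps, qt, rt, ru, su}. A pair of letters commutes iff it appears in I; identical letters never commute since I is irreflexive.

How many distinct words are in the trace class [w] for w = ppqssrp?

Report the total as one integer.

piece 0:p — minimal
piece 1:p rests on {0:p}
piece 2:q — minimal
piece 3:s rests on {2:q}
piece 4:s rests on {3:s}
piece 5:r rests on {4:s}
piece 6:p rests on {1:p}
minimal pieces: {0:p, 2:q}
ways to finish when only these pieces remain (= sum over removing one remaining piece with nothing left below it):
  1 left: {5}→1  {6}→1
  2 left: {1,6}→1  {4,5}→1  {5,6}→2
  3 left: {0,1,6}→1  {1,5,6}→3  {3,4,5}→1  {4,5,6}→3
  4 left: {0,1,5,6}→4  {1,4,5,6}→6  {2,3,4,5}→1  {3,4,5,6}→4
  5 left: {0,1,4,5,6}→10  {1,3,4,5,6}→10  {2,3,4,5,6}→5
  placing 0:p first → 15 extensions
  placing 2:q first → 20 extensions
total linear extensions = 35

35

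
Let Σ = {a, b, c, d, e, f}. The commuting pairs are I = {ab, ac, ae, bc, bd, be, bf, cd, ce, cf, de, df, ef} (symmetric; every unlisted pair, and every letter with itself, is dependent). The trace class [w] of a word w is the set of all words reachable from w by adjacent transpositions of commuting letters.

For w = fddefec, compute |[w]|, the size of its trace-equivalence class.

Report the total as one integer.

0(f) covers ∅
1(d) covers ∅
2(d) covers 1:d
3(e) covers ∅
4(f) covers 0:f
5(e) covers 3:e
6(c) covers ∅
floor of heap: 0:f, 1:d, 3:e, 6:c
completions by unplaced set U, small U first (add the entries for U minus each lowest piece of U):
  |U|=1: {2}:1  {4}:1  {5}:1  {6}:1
  |U|=2: {0,4}:1  {1,2}:1  {2,4}:2  {2,5}:2  {2,6}:2  {3,5}:1  {4,5}:2  {4,6}:2  {5,6}:2
  |U|=3: {0,2,4}:3  {0,4,5}:3  {0,4,6}:3  {1,2,4}:3  {1,2,5}:3  {1,2,6}:3  {2,3,5}:3  {2,4,5}:6  {2,4,6}:6  {2,5,6}:6  {3,4,5}:3  {3,5,6}:3  {4,5,6}:6
  |U|=4: {0,1,2,4}:6  {0,2,4,5}:12  {0,2,4,6}:12  {0,3,4,5}:6  {0,4,5,6}:12  {1,2,3,5}:6  {1,2,4,5}:12  {1,2,4,6}:12  {1,2,5,6}:12  {2,3,4,5}:12  {2,3,5,6}:12  {2,4,5,6}:24  {3,4,5,6}:12
  |U|=5: {0,1,2,4,5}:30  {0,1,2,4,6}:30  {0,2,3,4,5}:30  {0,2,4,5,6}:60  {0,3,4,5,6}:30  {1,2,3,4,5}:30  {1,2,3,5,6}:30  {1,2,4,5,6}:60  {2,3,4,5,6}:60
  start at 0(f): 180
  start at 1(d): 180
  start at 3(e): 180
  start at 6(c): 90
sum over floor = 630

630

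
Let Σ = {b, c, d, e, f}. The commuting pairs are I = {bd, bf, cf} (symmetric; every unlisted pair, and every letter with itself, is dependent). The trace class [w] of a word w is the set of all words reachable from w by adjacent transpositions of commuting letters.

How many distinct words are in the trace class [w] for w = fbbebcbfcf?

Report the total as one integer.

drop 0:f onto floor
drop 1:b onto floor
drop 2:b onto {1:b}
drop 3:e onto {0:f, 2:b}
drop 4:b onto {3:e}
drop 5:c onto {4:b}
drop 6:b onto {5:c}
drop 7:f onto {3:e}
drop 8:c onto {6:b}
drop 9:f onto {7:f}
ground layer = {0:f, 1:b}
drop-orders for the pieces not yet dropped (sum over which currently-grounded one goes next):
  1 to go: {8} 1  {9} 1
  2 to go: {6,8} 1  {7,9} 1  {8,9} 2
  3 to go: {5,6,8} 1  {6,8,9} 3  {7,8,9} 3
  4 to go: {4,5,6,8} 1  {5,6,8,9} 4  {6,7,8,9} 6
  5 to go: {4,5,6,8,9} 5  {5,6,7,8,9} 10
  6 to go: {4,5,6,7,8,9} 15
  7 to go: {3,4,5,6,7,8,9} 15
  8 to go: {0,3,4,5,6,7,8,9} 15  {2,3,4,5,6,7,8,9} 15
  if 0:f drops first: 15 orders
  if 1:b drops first: 30 orders
heap linearizations: 45

45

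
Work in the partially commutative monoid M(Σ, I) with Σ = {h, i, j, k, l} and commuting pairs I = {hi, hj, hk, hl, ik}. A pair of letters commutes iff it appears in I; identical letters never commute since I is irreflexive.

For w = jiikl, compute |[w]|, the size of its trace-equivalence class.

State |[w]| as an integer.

drop 0:j onto floor
drop 1:i onto {0:j}
drop 2:i onto {1:i}
drop 3:k onto {0:j}
drop 4:l onto {2:i, 3:k}
ground layer = {0:j}
drop-orders for the pieces not yet dropped (sum over which currently-grounded one goes next):
  1 to go: {4} 1
  2 to go: {2,4} 1  {3,4} 1
  3 to go: {1,2,4} 1  {2,3,4} 2
  if 0:j drops first: 3 orders

3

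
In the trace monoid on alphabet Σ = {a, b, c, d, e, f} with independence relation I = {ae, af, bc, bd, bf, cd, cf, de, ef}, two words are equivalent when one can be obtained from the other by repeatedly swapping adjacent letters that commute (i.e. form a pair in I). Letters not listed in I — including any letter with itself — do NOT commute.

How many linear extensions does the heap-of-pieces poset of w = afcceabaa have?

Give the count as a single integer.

drop 0:a onto floor
drop 1:f onto floor
drop 2:c onto {0:a}
drop 3:c onto {2:c}
drop 4:e onto {3:c}
drop 5:a onto {3:c}
drop 6:b onto {4:e, 5:a}
drop 7:a onto {6:b}
drop 8:a onto {7:a}
ground layer = {0:a, 1:f}
drop-orders for the pieces not yet dropped (sum over which currently-grounded one goes next):
  1 to go: {1} 1  {8} 1
  2 to go: {1,8} 2  {7,8} 1
  3 to go: {1,7,8} 3  {6,7,8} 1
  4 to go: {1,6,7,8} 4  {4,6,7,8} 1  {5,6,7,8} 1
  5 to go: {1,4,6,7,8} 5  {1,5,6,7,8} 5  {4,5,6,7,8} 2
  6 to go: {1,4,5,6,7,8} 12  {3,4,5,6,7,8} 2
  7 to go: {1,3,4,5,6,7,8} 14  {2,3,4,5,6,7,8} 2
  if 0:a drops first: 16 orders
  if 1:f drops first: 2 orders
heap linearizations: 18

18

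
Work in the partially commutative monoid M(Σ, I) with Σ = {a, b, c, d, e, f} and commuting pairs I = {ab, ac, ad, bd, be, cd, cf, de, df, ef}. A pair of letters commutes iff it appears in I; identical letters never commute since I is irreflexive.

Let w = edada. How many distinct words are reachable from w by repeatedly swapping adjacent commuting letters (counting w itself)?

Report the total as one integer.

10

#0=e has no predecessor
#1=d has no predecessor
#2=a depends on [0:e]
#3=d depends on [1:d]
#4=a depends on [2:a]
sources: [0:e, 1:d]
N(rest) = Σ N(rest − s) over sources s of rest; N(one piece) = 1:
  size 1 → [3]=1  [4]=1
  size 2 → [1,3]=1  [2,4]=1  [3,4]=2
  size 3 → [0,2,4]=1  [1,3,4]=3  [2,3,4]=3
  first=0(e) contributes 6
  first=1(d) contributes 4
|[w]| = 10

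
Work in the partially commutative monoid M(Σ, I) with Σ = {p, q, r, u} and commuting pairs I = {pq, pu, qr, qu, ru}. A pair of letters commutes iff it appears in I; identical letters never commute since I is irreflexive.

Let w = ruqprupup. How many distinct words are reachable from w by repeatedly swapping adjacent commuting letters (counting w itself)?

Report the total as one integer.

504

#0=r has no predecessor
#1=u has no predecessor
#2=q has no predecessor
#3=p depends on [0:r]
#4=r depends on [3:p]
#5=u depends on [1:u]
#6=p depends on [4:r]
#7=u depends on [5:u]
#8=p depends on [6:p]
sources: [0:r, 1:u, 2:q]
N(rest) = Σ N(rest − s) over sources s of rest; N(one piece) = 1:
  size 1 → [2]=1  [7]=1  [8]=1
  size 2 → [2,7]=2  [2,8]=2  [5,7]=1  [6,8]=1  [7,8]=2
  size 3 → [1,5,7]=1  [2,5,7]=3  [2,6,8]=3  [2,7,8]=6  [4,6,8]=1  [5,7,8]=3  [6,7,8]=3
  size 4 → [1,2,5,7]=4  [1,5,7,8]=4  [2,4,6,8]=4  [2,5,7,8]=12  [2,6,7,8]=12  [3,4,6,8]=1  [4,6,7,8]=4  [5,6,7,8]=6
  size 5 → [0,3,4,6,8]=1  [1,2,5,7,8]=20  [1,5,6,7,8]=10  [2,3,4,6,8]=5  [2,4,6,7,8]=20  [2,5,6,7,8]=30  [3,4,6,7,8]=5  [4,5,6,7,8]=10
  size 6 → [0,2,3,4,6,8]=6  [0,3,4,6,7,8]=6  [1,2,5,6,7,8]=60  [1,4,5,6,7,8]=20  [2,3,4,6,7,8]=30  [2,4,5,6,7,8]=60  [3,4,5,6,7,8]=15
  size 7 → [0,2,3,4,6,7,8]=42  [0,3,4,5,6,7,8]=21  [1,2,4,5,6,7,8]=140  [1,3,4,5,6,7,8]=35  [2,3,4,5,6,7,8]=105
  first=0(r) contributes 280
  first=1(u) contributes 168
  first=2(q) contributes 56
|[w]| = 504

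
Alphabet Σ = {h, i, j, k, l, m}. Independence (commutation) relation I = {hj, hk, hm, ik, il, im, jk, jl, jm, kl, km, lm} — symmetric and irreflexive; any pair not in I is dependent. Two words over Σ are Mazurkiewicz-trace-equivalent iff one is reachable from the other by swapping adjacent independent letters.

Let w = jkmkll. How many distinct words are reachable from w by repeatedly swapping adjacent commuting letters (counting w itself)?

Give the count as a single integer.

180

0(j) covers ∅
1(k) covers ∅
2(m) covers ∅
3(k) covers 1:k
4(l) covers ∅
5(l) covers 4:l
floor of heap: 0:j, 1:k, 2:m, 4:l
completions by unplaced set U, small U first (add the entries for U minus each lowest piece of U):
  |U|=1: {0}:1  {2}:1  {3}:1  {5}:1
  |U|=2: {0,2}:2  {0,3}:2  {0,5}:2  {1,3}:1  {2,3}:2  {2,5}:2  {3,5}:2  {4,5}:1
  |U|=3: {0,1,3}:3  {0,2,3}:6  {0,2,5}:6  {0,3,5}:6  {0,4,5}:3  {1,2,3}:3  {1,3,5}:3  {2,3,5}:6  {2,4,5}:3  {3,4,5}:3
  |U|=4: {0,1,2,3}:12  {0,1,3,5}:12  {0,2,3,5}:24  {0,2,4,5}:12  {0,3,4,5}:12  {1,2,3,5}:12  {1,3,4,5}:6  {2,3,4,5}:12
  start at 0(j): 30
  start at 1(k): 60
  start at 2(m): 30
  start at 4(l): 60
sum over floor = 180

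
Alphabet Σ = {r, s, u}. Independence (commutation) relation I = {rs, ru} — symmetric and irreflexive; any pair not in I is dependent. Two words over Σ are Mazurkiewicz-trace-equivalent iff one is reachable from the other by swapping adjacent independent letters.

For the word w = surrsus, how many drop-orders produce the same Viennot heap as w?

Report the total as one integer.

piece 0:s — minimal
piece 1:u rests on {0:s}
piece 2:r — minimal
piece 3:r rests on {2:r}
piece 4:s rests on {1:u}
piece 5:u rests on {4:s}
piece 6:s rests on {5:u}
minimal pieces: {0:s, 2:r}
ways to finish when only these pieces remain (= sum over removing one remaining piece with nothing left below it):
  1 left: {3}→1  {6}→1
  2 left: {2,3}→1  {3,6}→2  {5,6}→1
  3 left: {2,3,6}→3  {3,5,6}→3  {4,5,6}→1
  4 left: {1,4,5,6}→1  {2,3,5,6}→6  {3,4,5,6}→4
  5 left: {0,1,4,5,6}→1  {1,3,4,5,6}→5  {2,3,4,5,6}→10
  placing 0:s first → 15 extensions
  placing 2:r first → 6 extensions
total linear extensions = 21

21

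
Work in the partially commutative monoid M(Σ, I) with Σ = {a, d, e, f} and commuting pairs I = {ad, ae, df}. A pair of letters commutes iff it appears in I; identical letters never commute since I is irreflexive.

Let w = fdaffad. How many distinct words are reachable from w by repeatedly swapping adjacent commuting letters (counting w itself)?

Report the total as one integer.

drop 0:f onto floor
drop 1:d onto floor
drop 2:a onto {0:f}
drop 3:f onto {2:a}
drop 4:f onto {3:f}
drop 5:a onto {4:f}
drop 6:d onto {1:d}
ground layer = {0:f, 1:d}
drop-orders for the pieces not yet dropped (sum over which currently-grounded one goes next):
  1 to go: {5} 1  {6} 1
  2 to go: {1,6} 1  {4,5} 1  {5,6} 2
  3 to go: {1,5,6} 3  {3,4,5} 1  {4,5,6} 3
  4 to go: {1,4,5,6} 6  {2,3,4,5} 1  {3,4,5,6} 4
  5 to go: {0,2,3,4,5} 1  {1,3,4,5,6} 10  {2,3,4,5,6} 5
  if 0:f drops first: 15 orders
  if 1:d drops first: 6 orders
heap linearizations: 21

21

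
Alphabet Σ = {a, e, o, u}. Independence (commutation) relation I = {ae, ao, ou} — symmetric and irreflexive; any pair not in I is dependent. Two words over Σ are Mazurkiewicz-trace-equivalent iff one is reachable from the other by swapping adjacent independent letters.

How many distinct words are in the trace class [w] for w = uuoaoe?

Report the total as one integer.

16

drop 0:u onto floor
drop 1:u onto {0:u}
drop 2:o onto floor
drop 3:a onto {1:u}
drop 4:o onto {2:o}
drop 5:e onto {1:u, 4:o}
ground layer = {0:u, 2:o}
drop-orders for the pieces not yet dropped (sum over which currently-grounded one goes next):
  1 to go: {3} 1  {5} 1
  2 to go: {3,5} 2  {4,5} 1
  3 to go: {1,3,5} 2  {2,4,5} 1  {3,4,5} 3
  4 to go: {0,1,3,5} 2  {1,3,4,5} 5  {2,3,4,5} 4
  if 0:u drops first: 9 orders
  if 2:o drops first: 7 orders
heap linearizations: 16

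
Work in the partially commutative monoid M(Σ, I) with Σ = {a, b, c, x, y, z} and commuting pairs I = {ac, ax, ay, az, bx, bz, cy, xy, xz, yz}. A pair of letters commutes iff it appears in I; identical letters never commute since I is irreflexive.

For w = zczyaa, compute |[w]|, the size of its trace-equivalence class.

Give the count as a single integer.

piece 0:z — minimal
piece 1:c rests on {0:z}
piece 2:z rests on {1:c}
piece 3:y — minimal
piece 4:a — minimal
piece 5:a rests on {4:a}
minimal pieces: {0:z, 3:y, 4:a}
ways to finish when only these pieces remain (= sum over removing one remaining piece with nothing left below it):
  1 left: {2}→1  {3}→1  {5}→1
  2 left: {1,2}→1  {2,3}→2  {2,5}→2  {3,5}→2  {4,5}→1
  3 left: {0,1,2}→1  {1,2,3}→3  {1,2,5}→3  {2,3,5}→6  {2,4,5}→3  {3,4,5}→3
  4 left: {0,1,2,3}→4  {0,1,2,5}→4  {1,2,3,5}→12  {1,2,4,5}→6  {2,3,4,5}→12
  placing 0:z first → 30 extensions
  placing 3:y first → 10 extensions
  placing 4:a first → 20 extensions
total linear extensions = 60

60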